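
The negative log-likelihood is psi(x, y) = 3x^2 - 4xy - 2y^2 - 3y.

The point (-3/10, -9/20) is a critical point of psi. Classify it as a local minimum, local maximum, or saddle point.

saddle point

The Hessian of psi is constant: H = [[6, -4], [-4, -4]].
det(H) = 6·(-4) − (-4)² = -40.
Since det(H) < 0, H is indefinite and the critical point is a saddle point.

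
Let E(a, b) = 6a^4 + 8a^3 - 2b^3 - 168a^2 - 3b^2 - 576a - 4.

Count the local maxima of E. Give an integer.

1

E separates as a function of a plus a function of b, so ∇E=0 decouples.
∂E/∂a = 24(a - 4)(a + 2)(a + 3) = 0 at a ∈ {-3, -2, 4}; ∂E/∂b = -6b(b + 1) = 0 at b ∈ {-1, 0}.
The Hessian is diagonal: diag(E_aa, E_bb). Second derivatives: E_aa(-3)=168, E_aa(-2)=-144, E_aa(4)=1008; E_bb(-1)=6, E_bb(0)=-6.
Local maxima occur where both diagonal entries negative: (-2, 0). Count: 1.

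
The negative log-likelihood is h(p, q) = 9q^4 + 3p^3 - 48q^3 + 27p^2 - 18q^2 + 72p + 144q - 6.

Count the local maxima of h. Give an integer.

h separates as a function of p plus a function of q, so ∇h=0 decouples.
∂h/∂p = 9(p + 2)(p + 4) = 0 at p ∈ {-4, -2}; ∂h/∂q = 36(q - 4)(q - 1)(q + 1) = 0 at q ∈ {-1, 1, 4}.
The Hessian is diagonal: diag(h_pp, h_qq). Second derivatives: h_pp(-4)=-18, h_pp(-2)=18; h_qq(-1)=360, h_qq(1)=-216, h_qq(4)=540.
Local maxima occur where both diagonal entries negative: (-4, 1). Count: 1.

1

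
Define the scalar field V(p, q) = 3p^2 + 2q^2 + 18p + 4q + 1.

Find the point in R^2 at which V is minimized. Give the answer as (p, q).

(-3, -1)

V(p,q) separates as A(p) + B(q) + 1, so its minimum is min A + min B + 1.
A'(p) = 6p + 18 vanishes at p ∈ {-3}; B'(q) = 4q + 4 vanishes at q ∈ {-1}.
Local minima of A (where A''>0): A(-3)=-27. Local minima of B: B(-1)=-2.
So the global minimum of V is A(-3) + B(-1) + 1 = -27 − 2 + 1 = -28, attained at (-3, -1).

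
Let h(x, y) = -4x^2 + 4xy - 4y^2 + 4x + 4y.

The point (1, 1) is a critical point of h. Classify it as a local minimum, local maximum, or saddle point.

local maximum

The Hessian of h is constant: H = [[-8, 4], [4, -8]].
det(H) = (-8)·(-8) − 4² = 48.
det(H) > 0 and tr(H) = -16 < 0, so H is negative definite and the point is a local maximum.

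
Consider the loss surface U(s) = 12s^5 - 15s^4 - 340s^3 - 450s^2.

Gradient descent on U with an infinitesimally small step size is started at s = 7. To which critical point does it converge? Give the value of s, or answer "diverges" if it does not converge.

5

U'(s) = 60s(s - 5)(s + 1)(s + 3), so U'(7) = 67200.
Gradient descent moves in the -U' direction, i.e. s is decreasing.
The nearest critical point in that direction is s = 5, where U'' = 14400 > 0 (a local minimum). The iterate converges there.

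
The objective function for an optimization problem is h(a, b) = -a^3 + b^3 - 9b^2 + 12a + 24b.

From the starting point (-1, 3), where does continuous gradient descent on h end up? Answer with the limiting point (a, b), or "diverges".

(-2, 4)

h is separable, so gradient descent decouples: a follows -∂h/∂a, b follows -∂h/∂b.
∂h/∂a = -3(a - 2)(a + 2); at a=-1 this is 9, so a decreases.
∂h/∂b = 3(b - 4)(b - 2); at b=3 this is -3, so b increases.
a converges to its nearest critical value -2 (a local min of the a-part); b converges to 4. The iterate converges to (-2, 4).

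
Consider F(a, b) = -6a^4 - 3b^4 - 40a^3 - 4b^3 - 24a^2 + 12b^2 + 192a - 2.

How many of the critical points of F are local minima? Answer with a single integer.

F separates as a function of a plus a function of b, so ∇F=0 decouples.
∂F/∂a = -24(a - 1)(a + 2)(a + 4) = 0 at a ∈ {-4, -2, 1}; ∂F/∂b = -12b(b - 1)(b + 2) = 0 at b ∈ {-2, 0, 1}.
The Hessian is diagonal: diag(F_aa, F_bb). Second derivatives: F_aa(-4)=-240, F_aa(-2)=144, F_aa(1)=-360; F_bb(-2)=-72, F_bb(0)=24, F_bb(1)=-36.
Local minima occur where both diagonal entries positive: (-2, 0). Count: 1.

1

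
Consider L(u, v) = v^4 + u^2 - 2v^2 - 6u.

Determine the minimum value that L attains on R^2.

L(u,v) separates as P(u) + Q(v), so its minimum is min P + min Q.
P'(u) = 2u - 6 vanishes at u ∈ {3}; Q'(v) = 4v(v - 1)(v + 1) vanishes at v ∈ {-1, 0, 1}.
Local minima of P (where P''>0): P(3)=-9. Local minima of Q: Q(-1)=-1, Q(1)=-1.
So the global minimum of L is P(3) + Q(-1) = -9 − 1 = -10, attained at (3, -1).

-10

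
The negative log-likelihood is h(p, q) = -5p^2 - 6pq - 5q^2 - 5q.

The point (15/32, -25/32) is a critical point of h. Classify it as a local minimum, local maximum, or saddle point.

local maximum

The Hessian of h is constant: H = [[-10, -6], [-6, -10]].
det(H) = (-10)·(-10) − (-6)² = 64.
det(H) > 0 and tr(H) = -20 < 0, so H is negative definite and the point is a local maximum.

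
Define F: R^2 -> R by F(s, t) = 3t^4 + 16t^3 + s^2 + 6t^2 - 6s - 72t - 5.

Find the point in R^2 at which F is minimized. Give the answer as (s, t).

F(s,t) separates as P(s) + Q(t) − 5, so its minimum is min P + min Q − 5.
P'(s) = 2s - 6 vanishes at s ∈ {3}; Q'(t) = 12(t - 1)(t + 2)(t + 3) vanishes at t ∈ {-3, -2, 1}.
Local minima of P (where P''>0): P(3)=-9. Local minima of Q: Q(-3)=81, Q(1)=-47.
So the global minimum of F is P(3) + Q(1) − 5 = -9 − 47 − 5 = -61, attained at (3, 1).

(3, 1)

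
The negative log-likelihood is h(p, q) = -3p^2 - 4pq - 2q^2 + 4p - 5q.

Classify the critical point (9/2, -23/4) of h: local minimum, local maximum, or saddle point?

The Hessian of h is constant: H = [[-6, -4], [-4, -4]].
det(H) = (-6)·(-4) − (-4)² = 8.
det(H) > 0 and tr(H) = -10 < 0, so H is negative definite and the point is a local maximum.

local maximum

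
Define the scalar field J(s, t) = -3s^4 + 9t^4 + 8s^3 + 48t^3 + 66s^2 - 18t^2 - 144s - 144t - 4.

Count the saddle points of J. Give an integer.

J separates as a function of s plus a function of t, so ∇J=0 decouples.
∂J/∂s = -12(s - 4)(s - 1)(s + 3) = 0 at s ∈ {-3, 1, 4}; ∂J/∂t = 36(t - 1)(t + 1)(t + 4) = 0 at t ∈ {-4, -1, 1}.
The Hessian is diagonal: diag(J_ss, J_tt). Second derivatives: J_ss(-3)=-336, J_ss(1)=144, J_ss(4)=-252; J_tt(-4)=540, J_tt(-1)=-216, J_tt(1)=360.
Saddle points occur where the two diagonal entries have opposite signs: (-3, -4), (-3, 1), (1, -1), (4, -4), (4, 1). Count: 5.

5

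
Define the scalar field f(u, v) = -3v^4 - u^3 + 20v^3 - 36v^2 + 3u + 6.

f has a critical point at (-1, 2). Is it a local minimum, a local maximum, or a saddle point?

local minimum

The mixed partial ∂²f/∂u∂v is 0, so the Hessian at any point is diag(f_uu, f_vv) = diag(-6u, 12(-3v^2 + 10v - 6)).
At (-1, 2): H = diag(6, 24).
Both eigenvalues are positive, so H is positive definite: a local minimum.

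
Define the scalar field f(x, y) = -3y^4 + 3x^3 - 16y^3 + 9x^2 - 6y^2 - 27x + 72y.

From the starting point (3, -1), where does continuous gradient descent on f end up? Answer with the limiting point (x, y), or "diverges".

(1, -2)

f is separable, so gradient descent decouples: x follows -∂f/∂x, y follows -∂f/∂y.
∂f/∂x = 9(x - 1)(x + 3); at x=3 this is 108, so x decreases.
∂f/∂y = -12(y - 1)(y + 2)(y + 3); at y=-1 this is 48, so y decreases.
x converges to its nearest critical value 1 (a local min of the x-part); y converges to -2. The iterate converges to (1, -2).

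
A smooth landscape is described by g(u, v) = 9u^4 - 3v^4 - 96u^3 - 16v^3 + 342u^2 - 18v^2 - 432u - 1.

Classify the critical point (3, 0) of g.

The mixed partial ∂²g/∂u∂v is 0, so the Hessian at any point is diag(g_uu, g_vv) = diag(36(3u^2 - 16u + 19), -12(3v^2 + 8v + 3)).
At (3, 0): H = diag(-72, -36).
Both eigenvalues are negative, so H is negative definite: a local maximum.

local maximum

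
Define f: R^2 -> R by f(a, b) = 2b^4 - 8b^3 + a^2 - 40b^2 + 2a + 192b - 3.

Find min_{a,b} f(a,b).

-562

f(a,b) separates as P(a) + Q(b) − 3, so its minimum is min P + min Q − 3.
P'(a) = 2a + 2 vanishes at a ∈ {-1}; Q'(b) = 8(b - 4)(b - 2)(b + 3) vanishes at b ∈ {-3, 2, 4}.
Local minima of P (where P''>0): P(-1)=-1. Local minima of Q: Q(-3)=-558, Q(4)=128.
So the global minimum of f is P(-1) + Q(-3) − 3 = -1 − 558 − 3 = -562, attained at (-1, -3).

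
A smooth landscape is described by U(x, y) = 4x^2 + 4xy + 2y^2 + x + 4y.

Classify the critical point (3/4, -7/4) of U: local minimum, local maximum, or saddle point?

The Hessian of U is constant: H = [[8, 4], [4, 4]].
det(H) = 8·4 − 4² = 16.
det(H) > 0 and tr(H) = 12 > 0, so H is positive definite and the point is a local minimum.

local minimum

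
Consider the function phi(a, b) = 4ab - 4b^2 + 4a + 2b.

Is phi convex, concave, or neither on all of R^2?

phi is quadratic, so its Hessian is the constant matrix H = [[0, 4], [4, -8]].
det(H) = -16, tr(H) = -8.
det(H) < 0, so H is indefinite: neither convex nor concave.

neither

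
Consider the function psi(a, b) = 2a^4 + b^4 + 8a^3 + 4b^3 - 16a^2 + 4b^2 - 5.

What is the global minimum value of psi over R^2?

psi(a,b) separates as P(a) + Q(b) − 5, so its minimum is min P + min Q − 5.
P'(a) = 8a(a - 1)(a + 4) vanishes at a ∈ {-4, 0, 1}; Q'(b) = 4b(b + 1)(b + 2) vanishes at b ∈ {-2, -1, 0}.
Local minima of P (where P''>0): P(-4)=-256, P(1)=-6. Local minima of Q: Q(-2)=0, Q(0)=0.
So the global minimum of psi is P(-4) + Q(-2) − 5 = -256 + 0 − 5 = -261, attained at (-4, -2).

-261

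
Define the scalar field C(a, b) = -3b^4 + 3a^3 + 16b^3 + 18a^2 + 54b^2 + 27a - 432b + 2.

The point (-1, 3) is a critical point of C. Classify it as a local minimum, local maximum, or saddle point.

local minimum

The mixed partial ∂²C/∂a∂b is 0, so the Hessian at any point is diag(C_aa, C_bb) = diag(18(a + 2), 12(-3b^2 + 8b + 9)).
At (-1, 3): H = diag(18, 72).
Both eigenvalues are positive, so H is positive definite: a local minimum.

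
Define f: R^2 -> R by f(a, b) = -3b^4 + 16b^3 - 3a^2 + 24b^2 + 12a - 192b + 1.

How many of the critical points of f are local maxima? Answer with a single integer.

f separates as a function of a plus a function of b, so ∇f=0 decouples.
∂f/∂a = -6(a - 2) = 0 at a ∈ {2}; ∂f/∂b = -12(b - 4)(b - 2)(b + 2) = 0 at b ∈ {-2, 2, 4}.
The Hessian is diagonal: diag(f_aa, f_bb). Second derivatives: f_aa(2)=-6; f_bb(-2)=-288, f_bb(2)=96, f_bb(4)=-144.
Local maxima occur where both diagonal entries negative: (2, -2), (2, 4). Count: 2.

2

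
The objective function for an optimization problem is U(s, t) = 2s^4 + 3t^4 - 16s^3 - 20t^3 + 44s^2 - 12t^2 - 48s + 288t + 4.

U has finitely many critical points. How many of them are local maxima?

U separates as a function of s plus a function of t, so ∇U=0 decouples.
∂U/∂s = 8(s - 3)(s - 2)(s - 1) = 0 at s ∈ {1, 2, 3}; ∂U/∂t = 12(t - 4)(t - 3)(t + 2) = 0 at t ∈ {-2, 3, 4}.
The Hessian is diagonal: diag(U_ss, U_tt). Second derivatives: U_ss(1)=16, U_ss(2)=-8, U_ss(3)=16; U_tt(-2)=360, U_tt(3)=-60, U_tt(4)=72.
Local maxima occur where both diagonal entries negative: (2, 3). Count: 1.

1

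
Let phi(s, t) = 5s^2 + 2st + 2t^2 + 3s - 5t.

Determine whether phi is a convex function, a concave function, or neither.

convex

phi is quadratic, so its Hessian is the constant matrix H = [[10, 2], [2, 4]].
det(H) = 36, tr(H) = 14.
det(H) > 0 and tr(H) > 0, so H is positive definite everywhere: convex.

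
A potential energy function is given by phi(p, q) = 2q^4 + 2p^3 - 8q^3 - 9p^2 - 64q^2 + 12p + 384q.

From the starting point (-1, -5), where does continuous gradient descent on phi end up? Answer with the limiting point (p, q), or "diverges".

phi is separable, so gradient descent decouples: p follows -∂phi/∂p, q follows -∂phi/∂q.
∂phi/∂p = 6(p - 2)(p - 1); at p=-1 this is 36, so p decreases.
∂phi/∂q = 8(q - 4)(q - 3)(q + 4); at q=-5 this is -576, so q increases.
The p-coordinate has no critical point in that direction and runs off to infinity.

diverges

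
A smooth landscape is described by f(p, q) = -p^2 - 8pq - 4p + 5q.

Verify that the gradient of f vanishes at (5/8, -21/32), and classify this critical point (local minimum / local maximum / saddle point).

saddle point

∇f = (-2p - 8q - 4, -8p + 5); substituting (5/8, -21/32) gives ∇f = (0, 0), so (5/8, -21/32) is indeed a critical point.
The Hessian of f is constant: H = [[-2, -8], [-8, 0]].
det(H) = (-2)·0 − (-8)² = -64.
Since det(H) < 0, H is indefinite and the critical point is a saddle point.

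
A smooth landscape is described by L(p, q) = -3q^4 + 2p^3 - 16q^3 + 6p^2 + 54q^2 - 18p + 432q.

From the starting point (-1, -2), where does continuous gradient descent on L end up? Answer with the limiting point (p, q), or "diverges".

L is separable, so gradient descent decouples: p follows -∂L/∂p, q follows -∂L/∂q.
∂L/∂p = 6(p - 1)(p + 3); at p=-1 this is -24, so p increases.
∂L/∂q = -12(q - 3)(q + 3)(q + 4); at q=-2 this is 120, so q decreases.
p converges to its nearest critical value 1 (a local min of the p-part); q converges to -3. The iterate converges to (1, -3).

(1, -3)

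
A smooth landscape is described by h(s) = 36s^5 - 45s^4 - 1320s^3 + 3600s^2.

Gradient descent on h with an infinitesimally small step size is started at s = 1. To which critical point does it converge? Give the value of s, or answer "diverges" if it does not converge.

0

h'(s) = 180s(s - 4)(s - 2)(s + 5), so h'(1) = 3240.
Gradient descent moves in the -h' direction, i.e. s is decreasing.
The nearest critical point in that direction is s = 0, where h'' = 7200 > 0 (a local minimum). The iterate converges there.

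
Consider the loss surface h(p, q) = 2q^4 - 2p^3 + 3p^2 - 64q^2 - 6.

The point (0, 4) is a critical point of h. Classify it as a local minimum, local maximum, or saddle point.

The mixed partial ∂²h/∂p∂q is 0, so the Hessian at any point is diag(h_pp, h_qq) = diag(6(-2p + 1), 8(3q^2 - 16)).
At (0, 4): H = diag(6, 256).
Both eigenvalues are positive, so H is positive definite: a local minimum.

local minimum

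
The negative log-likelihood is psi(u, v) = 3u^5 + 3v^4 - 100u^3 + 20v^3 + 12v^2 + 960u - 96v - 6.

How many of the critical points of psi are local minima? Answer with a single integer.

psi separates as a function of u plus a function of v, so ∇psi=0 decouples.
∂psi/∂u = 15(u - 4)(u - 2)(u + 2)(u + 4) = 0 at u ∈ {-4, -2, 2, 4}; ∂psi/∂v = 12(v - 1)(v + 2)(v + 4) = 0 at v ∈ {-4, -2, 1}.
The Hessian is diagonal: diag(psi_uu, psi_vv). Second derivatives: psi_uu(-4)=-1440, psi_uu(-2)=720, psi_uu(2)=-720, psi_uu(4)=1440; psi_vv(-4)=120, psi_vv(-2)=-72, psi_vv(1)=180.
Local minima occur where both diagonal entries positive: (-2, -4), (-2, 1), (4, -4), (4, 1). Count: 4.

4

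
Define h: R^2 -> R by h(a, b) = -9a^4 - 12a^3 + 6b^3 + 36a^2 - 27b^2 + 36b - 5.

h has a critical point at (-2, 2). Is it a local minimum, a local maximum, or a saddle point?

The mixed partial ∂²h/∂a∂b is 0, so the Hessian at any point is diag(h_aa, h_bb) = diag(36(-3a^2 - 2a + 2), 18(2b - 3)).
At (-2, 2): H = diag(-216, 18).
The eigenvalues have opposite signs, so H is indefinite: a saddle point.

saddle point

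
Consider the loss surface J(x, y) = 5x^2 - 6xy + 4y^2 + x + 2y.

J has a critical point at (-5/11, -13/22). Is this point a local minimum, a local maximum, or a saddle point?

The Hessian of J is constant: H = [[10, -6], [-6, 8]].
det(H) = 10·8 − (-6)² = 44.
det(H) > 0 and tr(H) = 18 > 0, so H is positive definite and the point is a local minimum.

local minimum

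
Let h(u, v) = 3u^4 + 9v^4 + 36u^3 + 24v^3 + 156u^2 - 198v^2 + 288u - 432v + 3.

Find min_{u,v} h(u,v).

-1890

h(u,v) separates as P(u) + Q(v) + 3, so its minimum is min P + min Q + 3.
P'(u) = 12(u + 2)(u + 3)(u + 4) vanishes at u ∈ {-4, -3, -2}; Q'(v) = 36(v - 3)(v + 1)(v + 4) vanishes at v ∈ {-4, -1, 3}.
Local minima of P (where P''>0): P(-4)=-192, P(-2)=-192. Local minima of Q: Q(-4)=-672, Q(3)=-1701.
So the global minimum of h is P(-4) + Q(3) + 3 = -192 − 1701 + 3 = -1890, attained at (-4, 3).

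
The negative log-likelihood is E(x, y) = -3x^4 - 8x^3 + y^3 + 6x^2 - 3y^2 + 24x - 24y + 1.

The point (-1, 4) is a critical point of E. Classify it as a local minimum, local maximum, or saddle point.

The mixed partial ∂²E/∂x∂y is 0, so the Hessian at any point is diag(E_xx, E_yy) = diag(12(-3x^2 - 4x + 1), 6(y - 1)).
At (-1, 4): H = diag(24, 18).
Both eigenvalues are positive, so H is positive definite: a local minimum.

local minimum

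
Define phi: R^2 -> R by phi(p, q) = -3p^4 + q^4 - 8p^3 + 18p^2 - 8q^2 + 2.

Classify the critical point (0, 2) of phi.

The mixed partial ∂²phi/∂p∂q is 0, so the Hessian at any point is diag(phi_pp, phi_qq) = diag(12(-3p^2 - 4p + 3), 4(3q^2 - 4)).
At (0, 2): H = diag(36, 32).
Both eigenvalues are positive, so H is positive definite: a local minimum.

local minimum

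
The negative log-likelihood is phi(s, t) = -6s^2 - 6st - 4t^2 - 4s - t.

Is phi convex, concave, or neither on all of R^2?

phi is quadratic, so its Hessian is the constant matrix H = [[-12, -6], [-6, -8]].
det(H) = 60, tr(H) = -20.
det(H) > 0 and tr(H) < 0, so H is negative definite everywhere: concave.

concave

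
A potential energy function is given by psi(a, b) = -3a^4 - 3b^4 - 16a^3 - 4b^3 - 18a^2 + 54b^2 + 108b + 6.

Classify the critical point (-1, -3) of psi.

saddle point

The mixed partial ∂²psi/∂a∂b is 0, so the Hessian at any point is diag(psi_aa, psi_bb) = diag(-12(3a^2 + 8a + 3), 12(-3b^2 - 2b + 9)).
At (-1, -3): H = diag(24, -144).
The eigenvalues have opposite signs, so H is indefinite: a saddle point.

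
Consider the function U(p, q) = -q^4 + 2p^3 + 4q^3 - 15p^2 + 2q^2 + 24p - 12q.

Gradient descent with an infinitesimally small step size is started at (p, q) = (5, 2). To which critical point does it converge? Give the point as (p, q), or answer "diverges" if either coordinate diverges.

U is separable, so gradient descent decouples: p follows -∂U/∂p, q follows -∂U/∂q.
∂U/∂p = 6(p - 4)(p - 1); at p=5 this is 24, so p decreases.
∂U/∂q = -4(q - 3)(q - 1)(q + 1); at q=2 this is 12, so q decreases.
p converges to its nearest critical value 4 (a local min of the p-part); q converges to 1. The iterate converges to (4, 1).

(4, 1)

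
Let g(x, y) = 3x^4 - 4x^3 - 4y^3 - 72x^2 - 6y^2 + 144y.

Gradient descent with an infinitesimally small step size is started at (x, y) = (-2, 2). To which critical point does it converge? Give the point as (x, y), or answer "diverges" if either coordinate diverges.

(-3, -4)

g is separable, so gradient descent decouples: x follows -∂g/∂x, y follows -∂g/∂y.
∂g/∂x = 12x(x - 4)(x + 3); at x=-2 this is 144, so x decreases.
∂g/∂y = -12(y - 3)(y + 4); at y=2 this is 72, so y decreases.
x converges to its nearest critical value -3 (a local min of the x-part); y converges to -4. The iterate converges to (-3, -4).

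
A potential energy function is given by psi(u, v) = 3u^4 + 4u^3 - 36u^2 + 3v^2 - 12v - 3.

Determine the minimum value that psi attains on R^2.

-204

psi(u,v) separates as P(u) + Q(v) − 3, so its minimum is min P + min Q − 3.
P'(u) = 12u(u - 2)(u + 3) vanishes at u ∈ {-3, 0, 2}; Q'(v) = 6v - 12 vanishes at v ∈ {2}.
Local minima of P (where P''>0): P(-3)=-189, P(2)=-64. Local minima of Q: Q(2)=-12.
So the global minimum of psi is P(-3) + Q(2) − 3 = -189 − 12 − 3 = -204, attained at (-3, 2).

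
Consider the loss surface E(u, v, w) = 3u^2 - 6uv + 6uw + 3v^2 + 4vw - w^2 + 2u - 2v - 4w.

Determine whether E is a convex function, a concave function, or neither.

neither

E is quadratic, so its Hessian is the constant matrix H = [[6, -6, 6], [-6, 6, 4], [6, 4, -2]].
Leading principal minors: 6, 0, -600.
Neither pattern holds ⇒ H is indefinite ⇒ neither convex nor concave.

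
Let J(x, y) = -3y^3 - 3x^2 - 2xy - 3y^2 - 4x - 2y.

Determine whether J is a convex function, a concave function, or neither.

neither

The term -3y^3 is cubic, so the Hessian is not constant.
∂²J/∂y² = -18y - 6, which takes both signs as y varies (negative for sufficiently large y). A diagonal entry of the Hessian changing sign means the Hessian is neither positive- nor negative-semidefinite on all of R^2.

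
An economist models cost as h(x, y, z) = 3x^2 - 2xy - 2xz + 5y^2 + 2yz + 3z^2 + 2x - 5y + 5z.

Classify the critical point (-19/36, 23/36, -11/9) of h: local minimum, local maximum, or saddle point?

local minimum

The Hessian is constant: H = [[6, -2, -2], [-2, 10, 2], [-2, 2, 6]].
Leading principal minors: Δ₁ = 6, Δ₂ = 56, Δ₃ = 288.
All leading minors are positive, so H is positive definite: a local minimum.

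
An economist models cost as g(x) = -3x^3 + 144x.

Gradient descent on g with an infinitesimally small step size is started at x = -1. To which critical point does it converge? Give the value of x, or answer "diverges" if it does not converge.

-4

g'(x) = -9(x - 4)(x + 4), so g'(-1) = 135.
Gradient descent moves in the -g' direction, i.e. x is decreasing.
The nearest critical point in that direction is x = -4, where g'' = 72 > 0 (a local minimum). The iterate converges there.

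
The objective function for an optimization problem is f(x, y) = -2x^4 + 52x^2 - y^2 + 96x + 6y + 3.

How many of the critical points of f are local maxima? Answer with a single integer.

f separates as a function of x plus a function of y, so ∇f=0 decouples.
∂f/∂x = -8(x - 4)(x + 1)(x + 3) = 0 at x ∈ {-3, -1, 4}; ∂f/∂y = -2(y - 3) = 0 at y ∈ {3}.
The Hessian is diagonal: diag(f_xx, f_yy). Second derivatives: f_xx(-3)=-112, f_xx(-1)=80, f_xx(4)=-280; f_yy(3)=-2.
Local maxima occur where both diagonal entries negative: (-3, 3), (4, 3). Count: 2.

2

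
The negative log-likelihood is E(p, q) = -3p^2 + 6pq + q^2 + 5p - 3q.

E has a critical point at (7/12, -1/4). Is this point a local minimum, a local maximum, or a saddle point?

The Hessian of E is constant: H = [[-6, 6], [6, 2]].
det(H) = (-6)·2 − 6² = -48.
Since det(H) < 0, H is indefinite and the critical point is a saddle point.

saddle point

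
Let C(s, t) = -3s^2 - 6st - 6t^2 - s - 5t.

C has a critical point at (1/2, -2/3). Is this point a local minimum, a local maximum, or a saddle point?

local maximum

The Hessian of C is constant: H = [[-6, -6], [-6, -12]].
det(H) = (-6)·(-12) − (-6)² = 36.
det(H) > 0 and tr(H) = -18 < 0, so H is negative definite and the point is a local maximum.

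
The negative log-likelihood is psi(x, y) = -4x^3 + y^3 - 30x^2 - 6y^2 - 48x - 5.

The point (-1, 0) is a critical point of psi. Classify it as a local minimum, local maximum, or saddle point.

local maximum

The mixed partial ∂²psi/∂x∂y is 0, so the Hessian at any point is diag(psi_xx, psi_yy) = diag(-12(2x + 5), 6(y - 2)).
At (-1, 0): H = diag(-36, -12).
Both eigenvalues are negative, so H is negative definite: a local maximum.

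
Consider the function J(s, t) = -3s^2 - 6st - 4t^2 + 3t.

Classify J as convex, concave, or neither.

J is quadratic, so its Hessian is the constant matrix H = [[-6, -6], [-6, -8]].
det(H) = 12, tr(H) = -14.
det(H) > 0 and tr(H) < 0, so H is negative definite everywhere: concave.

concave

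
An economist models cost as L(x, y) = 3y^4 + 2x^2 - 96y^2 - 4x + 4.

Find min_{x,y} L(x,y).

L(x,y) separates as P(x) + Q(y) + 4, so its minimum is min P + min Q + 4.
P'(x) = 4x - 4 vanishes at x ∈ {1}; Q'(y) = 12y(y - 4)(y + 4) vanishes at y ∈ {-4, 0, 4}.
Local minima of P (where P''>0): P(1)=-2. Local minima of Q: Q(-4)=-768, Q(4)=-768.
So the global minimum of L is P(1) + Q(-4) + 4 = -2 − 768 + 4 = -766, attained at (1, -4).

-766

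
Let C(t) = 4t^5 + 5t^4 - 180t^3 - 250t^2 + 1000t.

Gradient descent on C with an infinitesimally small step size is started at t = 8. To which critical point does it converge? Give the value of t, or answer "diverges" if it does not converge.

5

C'(t) = 20(t - 5)(t - 1)(t + 2)(t + 5), so C'(8) = 54600.
Gradient descent moves in the -C' direction, i.e. t is decreasing.
The nearest critical point in that direction is t = 5, where C'' = 5600 > 0 (a local minimum). The iterate converges there.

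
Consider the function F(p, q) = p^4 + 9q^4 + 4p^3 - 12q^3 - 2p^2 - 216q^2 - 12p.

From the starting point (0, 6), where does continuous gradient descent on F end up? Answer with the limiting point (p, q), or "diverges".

F is separable, so gradient descent decouples: p follows -∂F/∂p, q follows -∂F/∂q.
∂F/∂p = 4(p - 1)(p + 1)(p + 3); at p=0 this is -12, so p increases.
∂F/∂q = 36q(q - 4)(q + 3); at q=6 this is 3888, so q decreases.
p converges to its nearest critical value 1 (a local min of the p-part); q converges to 4. The iterate converges to (1, 4).

(1, 4)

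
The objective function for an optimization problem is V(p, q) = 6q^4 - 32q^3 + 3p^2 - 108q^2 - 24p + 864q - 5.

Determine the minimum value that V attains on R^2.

V(p,q) separates as A(p) + B(q) − 5, so its minimum is min A + min B − 5.
A'(p) = 6p - 24 vanishes at p ∈ {4}; B'(q) = 24(q - 4)(q - 3)(q + 3) vanishes at q ∈ {-3, 3, 4}.
Local minima of A (where A''>0): A(4)=-48. Local minima of B: B(-3)=-2214, B(4)=1216.
So the global minimum of V is A(4) + B(-3) − 5 = -48 − 2214 − 5 = -2267, attained at (4, -3).

-2267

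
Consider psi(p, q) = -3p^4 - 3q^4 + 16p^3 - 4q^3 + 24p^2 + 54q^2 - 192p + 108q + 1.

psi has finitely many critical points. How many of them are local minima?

psi separates as a function of p plus a function of q, so ∇psi=0 decouples.
∂psi/∂p = -12(p - 4)(p - 2)(p + 2) = 0 at p ∈ {-2, 2, 4}; ∂psi/∂q = -12(q - 3)(q + 1)(q + 3) = 0 at q ∈ {-3, -1, 3}.
The Hessian is diagonal: diag(psi_pp, psi_qq). Second derivatives: psi_pp(-2)=-288, psi_pp(2)=96, psi_pp(4)=-144; psi_qq(-3)=-144, psi_qq(-1)=96, psi_qq(3)=-288.
Local minima occur where both diagonal entries positive: (2, -1). Count: 1.

1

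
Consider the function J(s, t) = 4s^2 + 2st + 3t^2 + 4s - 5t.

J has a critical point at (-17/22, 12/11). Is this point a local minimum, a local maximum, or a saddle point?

local minimum

The Hessian of J is constant: H = [[8, 2], [2, 6]].
det(H) = 8·6 − 2² = 44.
det(H) > 0 and tr(H) = 14 > 0, so H is positive definite and the point is a local minimum.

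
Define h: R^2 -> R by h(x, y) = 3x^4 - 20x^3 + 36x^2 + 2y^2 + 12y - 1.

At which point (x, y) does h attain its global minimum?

(0, -3)

h(x,y) separates as P(x) + Q(y) − 1, so its minimum is min P + min Q − 1.
P'(x) = 12x(x - 3)(x - 2) vanishes at x ∈ {0, 2, 3}; Q'(y) = 4y + 12 vanishes at y ∈ {-3}.
Local minima of P (where P''>0): P(0)=0, P(3)=27. Local minima of Q: Q(-3)=-18.
So the global minimum of h is P(0) + Q(-3) − 1 = 0 − 18 − 1 = -19, attained at (0, -3).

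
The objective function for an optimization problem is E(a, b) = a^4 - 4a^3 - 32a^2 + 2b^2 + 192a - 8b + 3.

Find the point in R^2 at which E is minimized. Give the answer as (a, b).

E(a,b) separates as P(a) + Q(b) + 3, so its minimum is min P + min Q + 3.
P'(a) = 4(a - 4)(a - 3)(a + 4) vanishes at a ∈ {-4, 3, 4}; Q'(b) = 4b - 8 vanishes at b ∈ {2}.
Local minima of P (where P''>0): P(-4)=-768, P(4)=256. Local minima of Q: Q(2)=-8.
So the global minimum of E is P(-4) + Q(2) + 3 = -768 − 8 + 3 = -773, attained at (-4, 2).

(-4, 2)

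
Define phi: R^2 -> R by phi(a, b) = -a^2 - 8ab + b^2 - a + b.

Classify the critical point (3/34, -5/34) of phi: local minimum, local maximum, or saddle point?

saddle point

The Hessian of phi is constant: H = [[-2, -8], [-8, 2]].
det(H) = (-2)·2 − (-8)² = -68.
Since det(H) < 0, H is indefinite and the critical point is a saddle point.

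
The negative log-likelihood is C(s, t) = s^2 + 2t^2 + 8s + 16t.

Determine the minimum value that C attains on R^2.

C(s,t) separates as P(s) + Q(t), so its minimum is min P + min Q.
P'(s) = 2s + 8 vanishes at s ∈ {-4}; Q'(t) = 4(t + 4) vanishes at t ∈ {-4}.
Local minima of P (where P''>0): P(-4)=-16. Local minima of Q: Q(-4)=-32.
So the global minimum of C is P(-4) + Q(-4) = -16 − 32 = -48, attained at (-4, -4).

-48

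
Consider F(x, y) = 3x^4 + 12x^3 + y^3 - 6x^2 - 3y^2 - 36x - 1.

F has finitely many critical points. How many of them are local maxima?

F separates as a function of x plus a function of y, so ∇F=0 decouples.
∂F/∂x = 12(x - 1)(x + 1)(x + 3) = 0 at x ∈ {-3, -1, 1}; ∂F/∂y = 3y(y - 2) = 0 at y ∈ {0, 2}.
The Hessian is diagonal: diag(F_xx, F_yy). Second derivatives: F_xx(-3)=96, F_xx(-1)=-48, F_xx(1)=96; F_yy(0)=-6, F_yy(2)=6.
Local maxima occur where both diagonal entries negative: (-1, 0). Count: 1.

1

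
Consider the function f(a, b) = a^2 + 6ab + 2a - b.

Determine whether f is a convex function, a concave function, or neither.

neither

f is quadratic, so its Hessian is the constant matrix H = [[2, 6], [6, 0]].
det(H) = -36, tr(H) = 2.
det(H) < 0, so H is indefinite: neither convex nor concave.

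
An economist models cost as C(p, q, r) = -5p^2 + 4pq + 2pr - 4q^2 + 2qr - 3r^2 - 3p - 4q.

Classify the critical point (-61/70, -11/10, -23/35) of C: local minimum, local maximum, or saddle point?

The Hessian is constant: H = [[-10, 4, 2], [4, -8, 2], [2, 2, -6]].
Leading principal minors: Δ₁ = -10, Δ₂ = 64, Δ₃ = -280.
The minors alternate sign starting negative (−, +, −), so H is negative definite: a local maximum.

local maximum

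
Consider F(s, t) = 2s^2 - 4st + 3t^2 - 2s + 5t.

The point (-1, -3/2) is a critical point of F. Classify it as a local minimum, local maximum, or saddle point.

local minimum

The Hessian of F is constant: H = [[4, -4], [-4, 6]].
det(H) = 4·6 − (-4)² = 8.
det(H) > 0 and tr(H) = 10 > 0, so H is positive definite and the point is a local minimum.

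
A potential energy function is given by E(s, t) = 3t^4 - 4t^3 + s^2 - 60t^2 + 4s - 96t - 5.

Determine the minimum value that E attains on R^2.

-841

E(s,t) separates as P(s) + Q(t) − 5, so its minimum is min P + min Q − 5.
P'(s) = 2s + 4 vanishes at s ∈ {-2}; Q'(t) = 12(t - 4)(t + 1)(t + 2) vanishes at t ∈ {-2, -1, 4}.
Local minima of P (where P''>0): P(-2)=-4. Local minima of Q: Q(-2)=32, Q(4)=-832.
So the global minimum of E is P(-2) + Q(4) − 5 = -4 − 832 − 5 = -841, attained at (-2, 4).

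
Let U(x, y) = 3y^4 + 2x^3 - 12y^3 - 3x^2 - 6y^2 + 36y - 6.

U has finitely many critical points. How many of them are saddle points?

3

U separates as a function of x plus a function of y, so ∇U=0 decouples.
∂U/∂x = 6x(x - 1) = 0 at x ∈ {0, 1}; ∂U/∂y = 12(y - 3)(y - 1)(y + 1) = 0 at y ∈ {-1, 1, 3}.
The Hessian is diagonal: diag(U_xx, U_yy). Second derivatives: U_xx(0)=-6, U_xx(1)=6; U_yy(-1)=96, U_yy(1)=-48, U_yy(3)=96.
Saddle points occur where the two diagonal entries have opposite signs: (0, -1), (0, 3), (1, 1). Count: 3.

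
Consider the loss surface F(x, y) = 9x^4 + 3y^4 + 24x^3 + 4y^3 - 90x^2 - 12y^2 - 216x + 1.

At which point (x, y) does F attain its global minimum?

F(x,y) separates as P(x) + Q(y) + 1, so its minimum is min P + min Q + 1.
P'(x) = 36(x - 2)(x + 1)(x + 3) vanishes at x ∈ {-3, -1, 2}; Q'(y) = 12y(y - 1)(y + 2) vanishes at y ∈ {-2, 0, 1}.
Local minima of P (where P''>0): P(-3)=-81, P(2)=-456. Local minima of Q: Q(-2)=-32, Q(1)=-5.
So the global minimum of F is P(2) + Q(-2) + 1 = -456 − 32 + 1 = -487, attained at (2, -2).

(2, -2)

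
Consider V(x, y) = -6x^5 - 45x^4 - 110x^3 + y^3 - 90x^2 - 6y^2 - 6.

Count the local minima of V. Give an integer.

V separates as a function of x plus a function of y, so ∇V=0 decouples.
∂V/∂x = -30x(x + 1)(x + 2)(x + 3) = 0 at x ∈ {-3, -2, -1, 0}; ∂V/∂y = 3y(y - 4) = 0 at y ∈ {0, 4}.
The Hessian is diagonal: diag(V_xx, V_yy). Second derivatives: V_xx(-3)=180, V_xx(-2)=-60, V_xx(-1)=60, V_xx(0)=-180; V_yy(0)=-12, V_yy(4)=12.
Local minima occur where both diagonal entries positive: (-3, 4), (-1, 4). Count: 2.

2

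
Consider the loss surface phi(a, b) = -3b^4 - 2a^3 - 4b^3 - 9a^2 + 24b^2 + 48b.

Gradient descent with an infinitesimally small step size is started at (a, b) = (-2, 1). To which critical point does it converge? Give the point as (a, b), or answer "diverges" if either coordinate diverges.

phi is separable, so gradient descent decouples: a follows -∂phi/∂a, b follows -∂phi/∂b.
∂phi/∂a = -6a(a + 3); at a=-2 this is 12, so a decreases.
∂phi/∂b = -12(b - 2)(b + 1)(b + 2); at b=1 this is 72, so b decreases.
a converges to its nearest critical value -3 (a local min of the a-part); b converges to -1. The iterate converges to (-3, -1).

(-3, -1)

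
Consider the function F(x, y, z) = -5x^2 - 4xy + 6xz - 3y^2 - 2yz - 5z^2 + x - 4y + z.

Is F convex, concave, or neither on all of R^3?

concave

F is quadratic, so its Hessian is the constant matrix H = [[-10, -4, 6], [-4, -6, -2], [6, -2, -10]].
Leading principal minors: -10, 44, -88.
Signs alternate −, +, − ⇒ H ≺ 0 ⇒ concave.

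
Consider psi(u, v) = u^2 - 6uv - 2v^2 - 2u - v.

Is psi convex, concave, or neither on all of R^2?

psi is quadratic, so its Hessian is the constant matrix H = [[2, -6], [-6, -4]].
det(H) = -44, tr(H) = -2.
det(H) < 0, so H is indefinite: neither convex nor concave.

neither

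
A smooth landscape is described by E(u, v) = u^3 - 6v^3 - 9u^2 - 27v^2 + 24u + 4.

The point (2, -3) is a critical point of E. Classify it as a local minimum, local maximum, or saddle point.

saddle point

The mixed partial ∂²E/∂u∂v is 0, so the Hessian at any point is diag(E_uu, E_vv) = diag(6(u - 3), -18(2v + 3)).
At (2, -3): H = diag(-6, 54).
The eigenvalues have opposite signs, so H is indefinite: a saddle point.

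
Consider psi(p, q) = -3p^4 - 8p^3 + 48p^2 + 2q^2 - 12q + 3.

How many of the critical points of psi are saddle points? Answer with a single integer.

psi separates as a function of p plus a function of q, so ∇psi=0 decouples.
∂psi/∂p = -12p(p - 2)(p + 4) = 0 at p ∈ {-4, 0, 2}; ∂psi/∂q = 4(q - 3) = 0 at q ∈ {3}.
The Hessian is diagonal: diag(psi_pp, psi_qq). Second derivatives: psi_pp(-4)=-288, psi_pp(0)=96, psi_pp(2)=-144; psi_qq(3)=4.
Saddle points occur where the two diagonal entries have opposite signs: (-4, 3), (2, 3). Count: 2.

2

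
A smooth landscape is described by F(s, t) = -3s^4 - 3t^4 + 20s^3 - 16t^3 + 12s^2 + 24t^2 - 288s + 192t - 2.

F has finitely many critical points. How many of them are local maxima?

F separates as a function of s plus a function of t, so ∇F=0 decouples.
∂F/∂s = -12(s - 4)(s - 3)(s + 2) = 0 at s ∈ {-2, 3, 4}; ∂F/∂t = -12(t - 2)(t + 2)(t + 4) = 0 at t ∈ {-4, -2, 2}.
The Hessian is diagonal: diag(F_ss, F_tt). Second derivatives: F_ss(-2)=-360, F_ss(3)=60, F_ss(4)=-72; F_tt(-4)=-144, F_tt(-2)=96, F_tt(2)=-288.
Local maxima occur where both diagonal entries negative: (-2, -4), (-2, 2), (4, -4), (4, 2). Count: 4.

4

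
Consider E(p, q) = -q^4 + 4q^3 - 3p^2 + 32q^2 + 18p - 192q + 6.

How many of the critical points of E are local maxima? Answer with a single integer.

E separates as a function of p plus a function of q, so ∇E=0 decouples.
∂E/∂p = -6(p - 3) = 0 at p ∈ {3}; ∂E/∂q = -4(q - 4)(q - 3)(q + 4) = 0 at q ∈ {-4, 3, 4}.
The Hessian is diagonal: diag(E_pp, E_qq). Second derivatives: E_pp(3)=-6; E_qq(-4)=-224, E_qq(3)=28, E_qq(4)=-32.
Local maxima occur where both diagonal entries negative: (3, -4), (3, 4). Count: 2.

2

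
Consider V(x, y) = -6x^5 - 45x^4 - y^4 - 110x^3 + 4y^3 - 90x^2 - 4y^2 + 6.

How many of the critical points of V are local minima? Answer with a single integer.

2

V separates as a function of x plus a function of y, so ∇V=0 decouples.
∂V/∂x = -30x(x + 1)(x + 2)(x + 3) = 0 at x ∈ {-3, -2, -1, 0}; ∂V/∂y = -4y(y - 2)(y - 1) = 0 at y ∈ {0, 1, 2}.
The Hessian is diagonal: diag(V_xx, V_yy). Second derivatives: V_xx(-3)=180, V_xx(-2)=-60, V_xx(-1)=60, V_xx(0)=-180; V_yy(0)=-8, V_yy(1)=4, V_yy(2)=-8.
Local minima occur where both diagonal entries positive: (-3, 1), (-1, 1). Count: 2.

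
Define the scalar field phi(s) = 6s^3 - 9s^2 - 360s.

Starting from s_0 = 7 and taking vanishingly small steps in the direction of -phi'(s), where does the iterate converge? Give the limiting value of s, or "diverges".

5

phi'(s) = 18(s - 5)(s + 4), so phi'(7) = 396.
Gradient descent moves in the -phi' direction, i.e. s is decreasing.
The nearest critical point in that direction is s = 5, where phi'' = 162 > 0 (a local minimum). The iterate converges there.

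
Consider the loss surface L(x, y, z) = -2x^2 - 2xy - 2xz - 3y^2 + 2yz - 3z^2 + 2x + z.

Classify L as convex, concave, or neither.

L is quadratic, so its Hessian is the constant matrix H = [[-4, -2, -2], [-2, -6, 2], [-2, 2, -6]].
Leading principal minors: -4, 20, -64.
Signs alternate −, +, − ⇒ H ≺ 0 ⇒ concave.

concave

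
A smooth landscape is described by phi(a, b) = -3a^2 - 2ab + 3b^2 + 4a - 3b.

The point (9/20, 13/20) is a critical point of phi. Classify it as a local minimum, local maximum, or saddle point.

The Hessian of phi is constant: H = [[-6, -2], [-2, 6]].
det(H) = (-6)·6 − (-2)² = -40.
Since det(H) < 0, H is indefinite and the critical point is a saddle point.

saddle point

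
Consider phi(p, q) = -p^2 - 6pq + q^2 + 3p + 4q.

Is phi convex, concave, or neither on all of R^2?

neither

phi is quadratic, so its Hessian is the constant matrix H = [[-2, -6], [-6, 2]].
det(H) = -40, tr(H) = 0.
det(H) < 0, so H is indefinite: neither convex nor concave.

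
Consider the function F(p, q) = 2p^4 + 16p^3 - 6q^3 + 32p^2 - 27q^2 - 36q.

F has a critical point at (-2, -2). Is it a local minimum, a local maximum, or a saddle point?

saddle point

The mixed partial ∂²F/∂p∂q is 0, so the Hessian at any point is diag(F_pp, F_qq) = diag(8(3p^2 + 12p + 8), -18(2q + 3)).
At (-2, -2): H = diag(-32, 18).
The eigenvalues have opposite signs, so H is indefinite: a saddle point.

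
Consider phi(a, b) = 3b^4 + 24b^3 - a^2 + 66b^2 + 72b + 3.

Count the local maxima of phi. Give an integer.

phi separates as a function of a plus a function of b, so ∇phi=0 decouples.
∂phi/∂a = -2a = 0 at a ∈ {0}; ∂phi/∂b = 12(b + 1)(b + 2)(b + 3) = 0 at b ∈ {-3, -2, -1}.
The Hessian is diagonal: diag(phi_aa, phi_bb). Second derivatives: phi_aa(0)=-2; phi_bb(-3)=24, phi_bb(-2)=-12, phi_bb(-1)=24.
Local maxima occur where both diagonal entries negative: (0, -2). Count: 1.

1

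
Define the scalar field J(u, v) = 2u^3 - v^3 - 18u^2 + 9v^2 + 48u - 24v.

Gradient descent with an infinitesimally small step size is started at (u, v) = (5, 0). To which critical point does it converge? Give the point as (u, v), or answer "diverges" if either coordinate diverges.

J is separable, so gradient descent decouples: u follows -∂J/∂u, v follows -∂J/∂v.
∂J/∂u = 6(u - 4)(u - 2); at u=5 this is 18, so u decreases.
∂J/∂v = -3(v - 4)(v - 2); at v=0 this is -24, so v increases.
u converges to its nearest critical value 4 (a local min of the u-part); v converges to 2. The iterate converges to (4, 2).

(4, 2)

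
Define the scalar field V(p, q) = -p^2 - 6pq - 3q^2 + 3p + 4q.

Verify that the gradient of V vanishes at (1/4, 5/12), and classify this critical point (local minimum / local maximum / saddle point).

saddle point

∇V = (-2p - 6q + 3, -6p - 6q + 4); substituting (1/4, 5/12) gives ∇V = (0, 0), so (1/4, 5/12) is indeed a critical point.
The Hessian of V is constant: H = [[-2, -6], [-6, -6]].
det(H) = (-2)·(-6) − (-6)² = -24.
Since det(H) < 0, H is indefinite and the critical point is a saddle point.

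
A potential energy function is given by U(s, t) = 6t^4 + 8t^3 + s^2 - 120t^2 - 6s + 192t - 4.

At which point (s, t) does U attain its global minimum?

U(s,t) separates as P(s) + Q(t) − 4, so its minimum is min P + min Q − 4.
P'(s) = 2s - 6 vanishes at s ∈ {3}; Q'(t) = 24(t - 2)(t - 1)(t + 4) vanishes at t ∈ {-4, 1, 2}.
Local minima of P (where P''>0): P(3)=-9. Local minima of Q: Q(-4)=-1664, Q(2)=64.
So the global minimum of U is P(3) + Q(-4) − 4 = -9 − 1664 − 4 = -1677, attained at (3, -4).

(3, -4)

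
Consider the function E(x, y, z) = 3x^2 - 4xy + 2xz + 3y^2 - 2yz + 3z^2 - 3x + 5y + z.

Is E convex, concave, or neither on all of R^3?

E is quadratic, so its Hessian is the constant matrix H = [[6, -4, 2], [-4, 6, -2], [2, -2, 6]].
Leading principal minors: 6, 20, 104.
All positive ⇒ H ≻ 0 ⇒ convex.

convex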